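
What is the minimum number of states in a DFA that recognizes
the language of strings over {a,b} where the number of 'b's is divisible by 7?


States track (count of 'b') mod 7.
Need 7 states: one per remainder 0..6; accept = remainder 0.

7


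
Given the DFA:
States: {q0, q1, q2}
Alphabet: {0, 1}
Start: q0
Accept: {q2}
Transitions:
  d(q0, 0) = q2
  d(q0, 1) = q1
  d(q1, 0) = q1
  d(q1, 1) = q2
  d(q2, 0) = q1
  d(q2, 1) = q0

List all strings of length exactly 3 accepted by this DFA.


All strings of length 3: 8 total
Accepted: 3

"001", "010", "101"


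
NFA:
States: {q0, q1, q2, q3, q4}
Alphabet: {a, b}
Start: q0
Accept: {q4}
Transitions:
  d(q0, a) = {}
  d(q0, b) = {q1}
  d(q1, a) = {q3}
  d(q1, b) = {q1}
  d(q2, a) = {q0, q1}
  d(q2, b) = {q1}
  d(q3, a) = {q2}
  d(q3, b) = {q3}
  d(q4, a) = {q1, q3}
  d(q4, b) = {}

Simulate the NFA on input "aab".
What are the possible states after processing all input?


Start: {q0}
  --a--> {}
  --a--> {}
  --b--> {}

{} (empty set, no valid transitions)


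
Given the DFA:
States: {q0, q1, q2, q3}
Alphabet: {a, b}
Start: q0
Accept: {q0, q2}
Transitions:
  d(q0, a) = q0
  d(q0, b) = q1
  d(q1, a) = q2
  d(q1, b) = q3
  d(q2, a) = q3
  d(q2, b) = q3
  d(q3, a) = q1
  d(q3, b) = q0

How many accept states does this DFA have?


Accept states listed: {q0, q2}
Counting: q0(1) q2(2)

2


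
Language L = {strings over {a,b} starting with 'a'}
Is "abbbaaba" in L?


first symbol = 'a'

Yes, "abbbaaba" is in L


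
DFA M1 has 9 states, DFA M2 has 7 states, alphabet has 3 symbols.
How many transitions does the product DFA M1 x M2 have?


Product DFA has 9 * 7 = 63 states.
Each has 3 transitions: 63 * 3 = 189

189


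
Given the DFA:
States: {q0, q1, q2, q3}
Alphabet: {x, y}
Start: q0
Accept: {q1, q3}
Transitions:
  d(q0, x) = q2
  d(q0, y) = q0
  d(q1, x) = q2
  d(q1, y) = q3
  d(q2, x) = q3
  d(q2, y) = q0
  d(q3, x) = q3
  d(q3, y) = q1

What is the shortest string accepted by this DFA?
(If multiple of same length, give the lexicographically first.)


BFS by string length (lex-first path to each state shown):
  len 0: q0<-""
  len 1: q0<-"y", q2<-"x"
  len 2: q0<-"xy", q2<-"yx", q3<-"xx"
Found accept state at length 2.

"xx"


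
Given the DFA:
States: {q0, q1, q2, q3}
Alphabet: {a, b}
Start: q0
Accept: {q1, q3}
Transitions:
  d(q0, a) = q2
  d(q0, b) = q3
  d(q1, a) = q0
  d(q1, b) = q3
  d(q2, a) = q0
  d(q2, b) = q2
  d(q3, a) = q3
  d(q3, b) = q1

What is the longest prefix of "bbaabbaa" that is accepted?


Run the DFA, marking each prefix where the state is accepting:
  "" -> q0 [reject]
  "b" -> q3 [accept]
  "bb" -> q1 [accept]
  "bba" -> q0 [reject]
  "bbaa" -> q2 [reject]
  "bbaab" -> q2 [reject]
  "bbaabb" -> q2 [reject]
  "bbaabba" -> q0 [reject]
  "bbaabbaa" -> q2 [reject]

"bb"


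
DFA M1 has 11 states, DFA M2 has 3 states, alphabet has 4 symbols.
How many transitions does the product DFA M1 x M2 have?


Product DFA has 11 * 3 = 33 states.
Each has 4 transitions: 33 * 4 = 132

132


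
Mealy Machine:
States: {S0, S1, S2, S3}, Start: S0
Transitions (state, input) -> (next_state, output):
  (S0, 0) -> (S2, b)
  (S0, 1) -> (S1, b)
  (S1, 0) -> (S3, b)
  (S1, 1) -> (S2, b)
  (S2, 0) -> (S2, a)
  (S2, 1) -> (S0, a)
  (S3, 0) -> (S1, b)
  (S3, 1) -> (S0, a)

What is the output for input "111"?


Step-by-step:
  (S0, 1) -> (S1, b)
  (S1, 1) -> (S2, b)
  (S2, 1) -> (S0, a)

"bba"


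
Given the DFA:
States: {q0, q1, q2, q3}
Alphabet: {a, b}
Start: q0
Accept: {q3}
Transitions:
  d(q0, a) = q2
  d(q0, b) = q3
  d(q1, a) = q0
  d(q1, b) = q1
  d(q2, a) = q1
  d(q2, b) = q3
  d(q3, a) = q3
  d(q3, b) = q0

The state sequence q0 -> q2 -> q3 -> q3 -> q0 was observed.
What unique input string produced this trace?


Trace back each transition to find the symbol:
  q0 --[a]--> q2
  q2 --[b]--> q3
  q3 --[a]--> q3
  q3 --[b]--> q0

"abab"


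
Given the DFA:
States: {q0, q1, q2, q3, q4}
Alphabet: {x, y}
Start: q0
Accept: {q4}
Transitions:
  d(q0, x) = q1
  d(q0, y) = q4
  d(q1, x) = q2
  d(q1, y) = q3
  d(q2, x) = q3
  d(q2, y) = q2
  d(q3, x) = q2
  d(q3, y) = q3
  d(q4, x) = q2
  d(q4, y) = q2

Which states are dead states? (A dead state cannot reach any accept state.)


Forward reachability from each state:
  q0 -> reaches accept state q4 (live)
  q1 -> reaches {q1, q2, q3}, no accept state (dead)
  q2 -> reaches {q2, q3}, no accept state (dead)
  q3 -> reaches {q2, q3}, no accept state (dead)
  q4 -> reaches accept state q4 (live)

{q1, q2, q3}


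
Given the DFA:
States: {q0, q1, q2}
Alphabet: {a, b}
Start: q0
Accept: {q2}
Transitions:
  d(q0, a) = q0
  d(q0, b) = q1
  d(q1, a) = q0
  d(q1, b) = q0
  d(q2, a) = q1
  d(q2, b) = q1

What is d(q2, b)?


Looking up transition d(q2, b)

q1


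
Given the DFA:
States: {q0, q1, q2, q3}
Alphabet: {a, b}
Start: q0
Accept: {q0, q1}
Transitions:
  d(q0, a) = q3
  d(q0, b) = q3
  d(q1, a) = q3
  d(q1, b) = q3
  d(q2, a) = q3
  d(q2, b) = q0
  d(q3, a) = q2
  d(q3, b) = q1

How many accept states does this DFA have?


Accept states listed: {q0, q1}
Counting: q0(1) q1(2)

2


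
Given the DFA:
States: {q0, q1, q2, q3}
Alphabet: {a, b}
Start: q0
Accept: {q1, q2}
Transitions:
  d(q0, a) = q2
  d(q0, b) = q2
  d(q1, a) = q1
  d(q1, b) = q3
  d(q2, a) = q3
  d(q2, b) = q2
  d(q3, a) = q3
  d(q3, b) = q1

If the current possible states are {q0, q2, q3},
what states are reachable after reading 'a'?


Apply transition on 'a' from each current state:
  d(q0, a) = q2
  d(q2, a) = q3
  d(q3, a) = q3

{q2, q3}


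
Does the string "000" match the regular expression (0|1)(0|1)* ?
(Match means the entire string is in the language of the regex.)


|string| = 3; first = '0'; last = '0'

Yes, "000" matches (0|1)(0|1)*


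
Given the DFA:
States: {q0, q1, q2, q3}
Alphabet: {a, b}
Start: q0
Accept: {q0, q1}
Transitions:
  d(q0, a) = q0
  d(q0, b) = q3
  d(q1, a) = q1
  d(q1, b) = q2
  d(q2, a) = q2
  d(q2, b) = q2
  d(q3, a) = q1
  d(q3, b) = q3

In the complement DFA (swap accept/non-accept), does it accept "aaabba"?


Trace: q0 -> q0 -> q0 -> q0 -> q3 -> q3 -> q1
Final: q1
Original accept: {q0, q1}
Complement: q1 is in original accept

No, complement rejects (original accepts)


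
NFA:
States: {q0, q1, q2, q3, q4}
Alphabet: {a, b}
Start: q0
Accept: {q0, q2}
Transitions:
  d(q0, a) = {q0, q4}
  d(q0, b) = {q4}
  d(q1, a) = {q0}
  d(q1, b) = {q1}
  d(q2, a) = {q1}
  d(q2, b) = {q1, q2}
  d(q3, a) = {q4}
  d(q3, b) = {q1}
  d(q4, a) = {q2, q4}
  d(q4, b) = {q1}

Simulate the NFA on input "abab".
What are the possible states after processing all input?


Start: {q0}
  --a--> {q0, q4}
  --b--> {q1, q4}
  --a--> {q0, q2, q4}
  --b--> {q1, q2, q4}

{q1, q2, q4}


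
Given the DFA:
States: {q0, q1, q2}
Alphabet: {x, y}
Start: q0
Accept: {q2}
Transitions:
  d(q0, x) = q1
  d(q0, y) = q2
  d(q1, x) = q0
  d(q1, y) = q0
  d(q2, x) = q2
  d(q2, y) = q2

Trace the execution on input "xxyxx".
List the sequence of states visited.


Input: xxyxx
d(q0, x) = q1
d(q1, x) = q0
d(q0, y) = q2
d(q2, x) = q2
d(q2, x) = q2


q0 -> q1 -> q0 -> q2 -> q2 -> q2


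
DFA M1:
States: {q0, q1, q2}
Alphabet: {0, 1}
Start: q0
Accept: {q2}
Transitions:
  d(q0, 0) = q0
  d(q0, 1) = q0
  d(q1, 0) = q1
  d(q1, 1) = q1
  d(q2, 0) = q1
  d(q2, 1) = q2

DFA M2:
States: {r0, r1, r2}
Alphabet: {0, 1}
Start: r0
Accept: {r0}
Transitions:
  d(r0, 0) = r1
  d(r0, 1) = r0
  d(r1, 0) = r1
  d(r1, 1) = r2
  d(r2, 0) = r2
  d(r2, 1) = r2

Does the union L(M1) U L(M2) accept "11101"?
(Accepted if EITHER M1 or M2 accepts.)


M1: final=q0 accepted=False
M2: final=r2 accepted=False

No, union rejects (neither accepts)


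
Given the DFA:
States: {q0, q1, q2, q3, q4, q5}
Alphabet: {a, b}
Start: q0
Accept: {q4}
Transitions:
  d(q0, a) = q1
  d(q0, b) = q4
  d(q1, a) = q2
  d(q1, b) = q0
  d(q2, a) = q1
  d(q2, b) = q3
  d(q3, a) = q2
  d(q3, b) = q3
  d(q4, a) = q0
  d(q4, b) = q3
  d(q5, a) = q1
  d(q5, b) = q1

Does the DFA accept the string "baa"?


Trace: q0 -> q4 -> q0 -> q1
Final state: q1
Accept states: {q4}

No, rejected (final state q1 is not an accept state)


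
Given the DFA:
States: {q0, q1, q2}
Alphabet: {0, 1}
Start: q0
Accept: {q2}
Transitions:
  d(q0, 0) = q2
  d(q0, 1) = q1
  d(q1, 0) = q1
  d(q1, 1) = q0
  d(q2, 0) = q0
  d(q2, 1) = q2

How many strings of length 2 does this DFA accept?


Enumerating all length-2 strings:
  "00" -> q0 [reject]
  "01" -> q2 [accept]
  "10" -> q1 [reject]
  "11" -> q0 [reject]

1 out of 4


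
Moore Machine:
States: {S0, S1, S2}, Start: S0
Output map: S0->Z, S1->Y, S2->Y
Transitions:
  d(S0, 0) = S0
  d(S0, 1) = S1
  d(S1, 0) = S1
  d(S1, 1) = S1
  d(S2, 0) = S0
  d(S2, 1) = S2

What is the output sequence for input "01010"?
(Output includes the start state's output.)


Start: S0 (output Z)
  --0--> S0 (output Z)
  --1--> S1 (output Y)
  --0--> S1 (output Y)
  --1--> S1 (output Y)
  --0--> S1 (output Y)

"ZZYYYY"


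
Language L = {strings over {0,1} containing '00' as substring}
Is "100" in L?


'00' occurs at index 1

Yes, "100" is in L


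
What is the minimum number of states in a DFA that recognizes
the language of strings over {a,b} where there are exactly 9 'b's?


States: count = 0, 1, ..., 9 (that's 10 states), plus a dead state for count > 9.
Total: 10 + 1 = 11. Accept = count-9 state.

11


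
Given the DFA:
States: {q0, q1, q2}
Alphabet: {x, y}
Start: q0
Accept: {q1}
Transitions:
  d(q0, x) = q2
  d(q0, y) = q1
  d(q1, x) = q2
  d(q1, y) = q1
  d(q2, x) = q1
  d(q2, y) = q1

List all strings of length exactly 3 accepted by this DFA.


All strings of length 3: 8 total
Accepted: 5

"xxy", "xyy", "yxx", "yxy", "yyy"


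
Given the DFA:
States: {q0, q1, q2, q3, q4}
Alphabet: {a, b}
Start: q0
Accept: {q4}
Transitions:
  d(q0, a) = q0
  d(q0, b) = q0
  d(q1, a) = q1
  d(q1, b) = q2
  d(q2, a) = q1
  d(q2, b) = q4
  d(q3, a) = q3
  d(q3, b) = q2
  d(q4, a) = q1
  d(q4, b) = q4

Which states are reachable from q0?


BFS from q0:
  layer 0: {q0}

{q0}


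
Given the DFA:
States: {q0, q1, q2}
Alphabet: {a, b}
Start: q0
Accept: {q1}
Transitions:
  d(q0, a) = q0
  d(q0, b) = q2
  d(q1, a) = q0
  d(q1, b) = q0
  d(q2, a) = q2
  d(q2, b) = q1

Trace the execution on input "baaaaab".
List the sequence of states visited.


Input: baaaaab
d(q0, b) = q2
d(q2, a) = q2
d(q2, a) = q2
d(q2, a) = q2
d(q2, a) = q2
d(q2, a) = q2
d(q2, b) = q1


q0 -> q2 -> q2 -> q2 -> q2 -> q2 -> q2 -> q1


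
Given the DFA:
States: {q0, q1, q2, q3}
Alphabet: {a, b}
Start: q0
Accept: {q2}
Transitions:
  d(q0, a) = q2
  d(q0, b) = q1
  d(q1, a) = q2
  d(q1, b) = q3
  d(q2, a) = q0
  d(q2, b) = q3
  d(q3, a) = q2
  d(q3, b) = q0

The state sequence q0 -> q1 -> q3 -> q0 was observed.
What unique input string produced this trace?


Trace back each transition to find the symbol:
  q0 --[b]--> q1
  q1 --[b]--> q3
  q3 --[b]--> q0

"bbb"


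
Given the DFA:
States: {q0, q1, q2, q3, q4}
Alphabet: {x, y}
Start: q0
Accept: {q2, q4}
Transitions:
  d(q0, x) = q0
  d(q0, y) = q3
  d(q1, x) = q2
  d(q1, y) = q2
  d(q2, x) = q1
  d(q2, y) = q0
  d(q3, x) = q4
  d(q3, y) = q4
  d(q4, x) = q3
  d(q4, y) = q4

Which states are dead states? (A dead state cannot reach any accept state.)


Forward reachability from each state:
  q0 -> reaches accept state q4 (live)
  q1 -> reaches accept state q2 (live)
  q2 -> reaches accept state q2 (live)
  q3 -> reaches accept state q4 (live)
  q4 -> reaches accept state q4 (live)

None (all states can reach an accept state)


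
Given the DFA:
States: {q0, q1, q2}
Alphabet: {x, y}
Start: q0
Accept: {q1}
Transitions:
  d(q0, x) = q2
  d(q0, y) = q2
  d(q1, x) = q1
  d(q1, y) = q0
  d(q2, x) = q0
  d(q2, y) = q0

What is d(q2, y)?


Looking up transition d(q2, y)

q0


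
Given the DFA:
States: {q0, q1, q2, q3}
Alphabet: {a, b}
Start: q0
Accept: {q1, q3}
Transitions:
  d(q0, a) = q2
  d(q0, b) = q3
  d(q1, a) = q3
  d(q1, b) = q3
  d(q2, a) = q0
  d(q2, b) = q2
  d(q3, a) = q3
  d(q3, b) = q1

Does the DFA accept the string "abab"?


Trace: q0 -> q2 -> q2 -> q0 -> q3
Final state: q3
Accept states: {q1, q3}

Yes, accepted (final state q3 is an accept state)


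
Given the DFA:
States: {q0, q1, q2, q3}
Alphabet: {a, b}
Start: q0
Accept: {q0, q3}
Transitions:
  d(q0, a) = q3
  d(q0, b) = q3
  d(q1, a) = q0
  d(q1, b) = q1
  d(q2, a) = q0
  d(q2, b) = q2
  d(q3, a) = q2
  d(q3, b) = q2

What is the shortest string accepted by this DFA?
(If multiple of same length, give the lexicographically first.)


BFS by string length (lex-first path to each state shown):
  len 0: q0<-""
Found accept state at length 0.

"" (empty string)


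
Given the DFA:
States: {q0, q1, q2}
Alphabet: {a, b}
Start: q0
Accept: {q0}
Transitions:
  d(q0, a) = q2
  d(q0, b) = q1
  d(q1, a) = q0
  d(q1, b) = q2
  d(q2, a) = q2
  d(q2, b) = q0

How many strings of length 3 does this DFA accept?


Enumerating all length-3 strings:
  "aaa" -> q2 [reject]
  "aab" -> q0 [accept]
  "aba" -> q2 [reject]
  "abb" -> q1 [reject]
  "baa" -> q2 [reject]
  "bab" -> q1 [reject]
  "bba" -> q2 [reject]
  "bbb" -> q0 [accept]

2 out of 8


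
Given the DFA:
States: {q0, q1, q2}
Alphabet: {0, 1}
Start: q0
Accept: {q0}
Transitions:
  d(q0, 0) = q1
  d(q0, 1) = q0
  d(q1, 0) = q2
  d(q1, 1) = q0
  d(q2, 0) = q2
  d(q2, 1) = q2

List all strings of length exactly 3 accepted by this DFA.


All strings of length 3: 8 total
Accepted: 3

"011", "101", "111"


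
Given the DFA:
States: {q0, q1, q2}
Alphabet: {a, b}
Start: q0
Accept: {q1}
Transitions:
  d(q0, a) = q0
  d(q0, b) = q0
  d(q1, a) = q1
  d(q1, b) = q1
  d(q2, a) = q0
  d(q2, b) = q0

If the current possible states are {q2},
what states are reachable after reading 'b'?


Apply transition on 'b' from each current state:
  d(q2, b) = q0

{q0}


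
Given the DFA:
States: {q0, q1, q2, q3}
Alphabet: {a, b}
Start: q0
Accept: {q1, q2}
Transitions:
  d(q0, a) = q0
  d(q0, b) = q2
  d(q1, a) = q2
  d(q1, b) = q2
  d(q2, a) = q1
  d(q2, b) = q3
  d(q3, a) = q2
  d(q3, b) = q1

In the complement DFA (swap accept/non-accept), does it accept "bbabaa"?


Trace: q0 -> q2 -> q3 -> q2 -> q3 -> q2 -> q1
Final: q1
Original accept: {q1, q2}
Complement: q1 is in original accept

No, complement rejects (original accepts)


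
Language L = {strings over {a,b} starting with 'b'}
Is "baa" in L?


first symbol = 'b'

Yes, "baa" is in L


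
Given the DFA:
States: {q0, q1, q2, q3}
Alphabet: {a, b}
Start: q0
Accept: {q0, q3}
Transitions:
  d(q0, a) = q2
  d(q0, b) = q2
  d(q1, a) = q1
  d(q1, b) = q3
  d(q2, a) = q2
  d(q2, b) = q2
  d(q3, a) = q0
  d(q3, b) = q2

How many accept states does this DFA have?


Accept states listed: {q0, q3}
Counting: q0(1) q3(2)

2


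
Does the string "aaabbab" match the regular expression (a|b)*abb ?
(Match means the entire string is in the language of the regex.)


|string| = 7; first = 'a'; last = 'b'

No, "aaabbab" does not match (a|b)*abb


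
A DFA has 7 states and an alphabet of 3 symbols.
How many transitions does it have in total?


Each state has exactly one transition per symbol.
7 * 3 = 21

21


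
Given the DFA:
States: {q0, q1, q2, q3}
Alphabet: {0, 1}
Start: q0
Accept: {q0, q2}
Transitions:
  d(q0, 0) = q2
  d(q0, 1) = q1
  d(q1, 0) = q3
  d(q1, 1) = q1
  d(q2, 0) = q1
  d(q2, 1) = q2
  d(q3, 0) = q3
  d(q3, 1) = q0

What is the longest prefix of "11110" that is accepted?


Run the DFA, marking each prefix where the state is accepting:
  "" -> q0 [accept]
  "1" -> q1 [reject]
  "11" -> q1 [reject]
  "111" -> q1 [reject]
  "1111" -> q1 [reject]
  "11110" -> q3 [reject]

""


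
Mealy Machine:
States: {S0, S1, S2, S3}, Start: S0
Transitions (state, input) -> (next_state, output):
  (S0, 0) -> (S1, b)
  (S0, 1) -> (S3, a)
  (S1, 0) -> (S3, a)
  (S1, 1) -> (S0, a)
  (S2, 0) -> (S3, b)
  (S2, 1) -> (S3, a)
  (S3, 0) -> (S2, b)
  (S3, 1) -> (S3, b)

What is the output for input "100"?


Step-by-step:
  (S0, 1) -> (S3, a)
  (S3, 0) -> (S2, b)
  (S2, 0) -> (S3, b)

"abb"


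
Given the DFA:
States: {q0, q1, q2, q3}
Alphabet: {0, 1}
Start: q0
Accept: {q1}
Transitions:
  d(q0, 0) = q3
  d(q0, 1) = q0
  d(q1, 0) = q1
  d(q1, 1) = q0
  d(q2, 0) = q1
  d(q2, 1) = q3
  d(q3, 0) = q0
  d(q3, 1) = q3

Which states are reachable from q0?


BFS from q0:
  layer 0: {q0}
  layer 1: {q3}

{q0, q3}


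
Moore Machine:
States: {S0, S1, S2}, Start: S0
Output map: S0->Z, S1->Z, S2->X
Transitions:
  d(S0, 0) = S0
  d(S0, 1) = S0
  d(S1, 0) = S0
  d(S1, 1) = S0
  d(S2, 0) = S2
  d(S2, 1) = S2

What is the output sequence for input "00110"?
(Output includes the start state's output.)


Start: S0 (output Z)
  --0--> S0 (output Z)
  --0--> S0 (output Z)
  --1--> S0 (output Z)
  --1--> S0 (output Z)
  --0--> S0 (output Z)

"ZZZZZZ"


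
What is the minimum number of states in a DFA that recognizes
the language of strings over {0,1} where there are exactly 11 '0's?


States: count = 0, 1, ..., 11 (that's 12 states), plus a dead state for count > 11.
Total: 12 + 1 = 13. Accept = count-11 state.

13


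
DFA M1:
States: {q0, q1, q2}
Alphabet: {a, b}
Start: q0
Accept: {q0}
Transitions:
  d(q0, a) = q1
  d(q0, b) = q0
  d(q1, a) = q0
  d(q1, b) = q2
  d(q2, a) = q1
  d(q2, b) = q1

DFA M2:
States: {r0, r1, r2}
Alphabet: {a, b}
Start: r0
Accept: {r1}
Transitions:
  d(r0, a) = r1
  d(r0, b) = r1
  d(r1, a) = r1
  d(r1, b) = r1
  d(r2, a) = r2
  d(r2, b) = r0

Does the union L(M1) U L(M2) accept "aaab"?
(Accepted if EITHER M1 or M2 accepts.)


M1: final=q2 accepted=False
M2: final=r1 accepted=True

Yes, union accepts


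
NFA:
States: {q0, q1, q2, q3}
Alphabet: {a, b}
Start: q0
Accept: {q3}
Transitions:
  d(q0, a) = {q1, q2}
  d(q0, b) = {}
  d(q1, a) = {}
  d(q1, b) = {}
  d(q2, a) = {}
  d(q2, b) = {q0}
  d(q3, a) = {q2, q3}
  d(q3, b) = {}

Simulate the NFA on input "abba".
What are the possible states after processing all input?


Start: {q0}
  --a--> {q1, q2}
  --b--> {q0}
  --b--> {}
  --a--> {}

{} (empty set, no valid transitions)


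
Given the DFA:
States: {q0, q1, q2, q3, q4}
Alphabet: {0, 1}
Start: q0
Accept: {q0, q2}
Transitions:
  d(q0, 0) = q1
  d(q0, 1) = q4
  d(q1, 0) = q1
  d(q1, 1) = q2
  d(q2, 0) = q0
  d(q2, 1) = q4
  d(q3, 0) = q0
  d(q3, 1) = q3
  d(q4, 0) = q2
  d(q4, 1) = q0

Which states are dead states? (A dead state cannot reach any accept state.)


Forward reachability from each state:
  q0 -> reaches accept state q0 (live)
  q1 -> reaches accept state q0 (live)
  q2 -> reaches accept state q0 (live)
  q3 -> reaches accept state q0 (live)
  q4 -> reaches accept state q0 (live)

None (all states can reach an accept state)


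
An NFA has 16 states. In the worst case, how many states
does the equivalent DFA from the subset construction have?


Subset construction: one DFA state per subset of NFA states.
2^16 = 65536

65536


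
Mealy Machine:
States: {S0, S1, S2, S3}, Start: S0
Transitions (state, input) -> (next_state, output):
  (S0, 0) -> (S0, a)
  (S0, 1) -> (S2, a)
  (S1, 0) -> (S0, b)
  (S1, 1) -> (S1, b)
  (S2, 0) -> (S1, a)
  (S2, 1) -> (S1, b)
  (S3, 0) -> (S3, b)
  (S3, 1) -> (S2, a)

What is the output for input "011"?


Step-by-step:
  (S0, 0) -> (S0, a)
  (S0, 1) -> (S2, a)
  (S2, 1) -> (S1, b)

"aab"


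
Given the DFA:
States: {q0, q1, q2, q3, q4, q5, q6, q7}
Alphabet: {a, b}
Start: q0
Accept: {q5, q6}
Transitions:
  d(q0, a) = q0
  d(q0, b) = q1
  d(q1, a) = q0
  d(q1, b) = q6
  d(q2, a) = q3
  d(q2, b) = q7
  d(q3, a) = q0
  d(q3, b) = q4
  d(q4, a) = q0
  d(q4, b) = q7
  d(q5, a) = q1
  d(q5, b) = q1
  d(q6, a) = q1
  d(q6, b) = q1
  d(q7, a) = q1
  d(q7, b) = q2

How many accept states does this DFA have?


Accept states listed: {q5, q6}
Counting: q5(1) q6(2)

2


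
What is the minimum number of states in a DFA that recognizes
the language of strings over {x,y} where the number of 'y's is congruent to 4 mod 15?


States track (count of 'y') mod 15.
Need 15 states: one per remainder 0..14; accept = remainder 4.

15


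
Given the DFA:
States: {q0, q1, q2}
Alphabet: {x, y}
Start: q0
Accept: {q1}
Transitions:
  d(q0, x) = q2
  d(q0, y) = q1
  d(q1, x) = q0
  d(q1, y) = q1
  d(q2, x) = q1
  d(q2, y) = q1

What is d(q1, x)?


Looking up transition d(q1, x)

q0


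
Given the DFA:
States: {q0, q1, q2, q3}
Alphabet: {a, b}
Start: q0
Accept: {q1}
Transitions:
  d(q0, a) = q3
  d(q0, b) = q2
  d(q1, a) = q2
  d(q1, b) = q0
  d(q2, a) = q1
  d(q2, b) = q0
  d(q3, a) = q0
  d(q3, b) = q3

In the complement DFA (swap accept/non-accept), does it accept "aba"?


Trace: q0 -> q3 -> q3 -> q0
Final: q0
Original accept: {q1}
Complement: q0 is not in original accept

Yes, complement accepts (original rejects)


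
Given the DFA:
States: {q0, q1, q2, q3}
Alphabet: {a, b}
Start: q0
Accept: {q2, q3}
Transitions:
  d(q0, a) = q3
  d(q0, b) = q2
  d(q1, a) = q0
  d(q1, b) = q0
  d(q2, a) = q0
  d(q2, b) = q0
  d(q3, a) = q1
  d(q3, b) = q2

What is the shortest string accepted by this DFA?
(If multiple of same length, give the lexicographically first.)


BFS by string length (lex-first path to each state shown):
  len 0: q0<-""
  len 1: q2<-"b", q3<-"a"
Found accept state at length 1.

"a"


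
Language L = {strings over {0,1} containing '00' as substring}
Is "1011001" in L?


'00' occurs at index 4

Yes, "1011001" is in L


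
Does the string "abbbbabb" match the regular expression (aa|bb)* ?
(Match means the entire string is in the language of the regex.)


|string| = 8; first = 'a'; last = 'b'

No, "abbbbabb" does not match (aa|bb)*


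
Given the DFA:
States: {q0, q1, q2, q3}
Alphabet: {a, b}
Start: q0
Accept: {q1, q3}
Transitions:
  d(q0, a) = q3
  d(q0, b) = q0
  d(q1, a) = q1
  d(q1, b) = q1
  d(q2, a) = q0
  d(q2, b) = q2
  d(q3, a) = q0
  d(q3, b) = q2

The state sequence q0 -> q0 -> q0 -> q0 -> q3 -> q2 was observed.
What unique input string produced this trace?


Trace back each transition to find the symbol:
  q0 --[b]--> q0
  q0 --[b]--> q0
  q0 --[b]--> q0
  q0 --[a]--> q3
  q3 --[b]--> q2

"bbbab"


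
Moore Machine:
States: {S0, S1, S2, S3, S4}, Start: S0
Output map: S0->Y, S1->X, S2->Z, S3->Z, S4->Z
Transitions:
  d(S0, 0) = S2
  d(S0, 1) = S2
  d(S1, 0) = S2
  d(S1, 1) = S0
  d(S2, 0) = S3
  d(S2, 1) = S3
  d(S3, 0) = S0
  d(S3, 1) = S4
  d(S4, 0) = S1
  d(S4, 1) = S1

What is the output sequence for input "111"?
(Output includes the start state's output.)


Start: S0 (output Y)
  --1--> S2 (output Z)
  --1--> S3 (output Z)
  --1--> S4 (output Z)

"YZZZ"


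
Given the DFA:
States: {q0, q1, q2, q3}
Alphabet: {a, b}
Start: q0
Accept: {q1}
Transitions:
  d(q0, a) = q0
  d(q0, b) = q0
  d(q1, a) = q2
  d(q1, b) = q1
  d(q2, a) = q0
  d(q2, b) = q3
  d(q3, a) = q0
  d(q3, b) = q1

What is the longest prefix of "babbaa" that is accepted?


Run the DFA, marking each prefix where the state is accepting:
  "" -> q0 [reject]
  "b" -> q0 [reject]
  "ba" -> q0 [reject]
  "bab" -> q0 [reject]
  "babb" -> q0 [reject]
  "babba" -> q0 [reject]
  "babbaa" -> q0 [reject]

No prefix is accepted


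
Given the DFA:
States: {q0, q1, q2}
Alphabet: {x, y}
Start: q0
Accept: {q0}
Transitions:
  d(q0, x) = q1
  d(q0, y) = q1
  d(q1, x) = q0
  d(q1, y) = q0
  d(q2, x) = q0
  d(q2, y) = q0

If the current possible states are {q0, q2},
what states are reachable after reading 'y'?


Apply transition on 'y' from each current state:
  d(q0, y) = q1
  d(q2, y) = q0

{q0, q1}


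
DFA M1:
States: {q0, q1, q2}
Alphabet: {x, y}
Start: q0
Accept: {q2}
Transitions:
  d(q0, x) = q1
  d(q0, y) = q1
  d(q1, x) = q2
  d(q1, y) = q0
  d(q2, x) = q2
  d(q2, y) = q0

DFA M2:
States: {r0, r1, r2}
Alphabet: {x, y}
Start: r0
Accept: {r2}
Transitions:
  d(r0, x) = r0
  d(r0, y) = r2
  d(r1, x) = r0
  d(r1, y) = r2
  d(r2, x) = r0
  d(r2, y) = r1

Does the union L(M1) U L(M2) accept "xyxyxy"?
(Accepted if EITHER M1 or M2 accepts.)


M1: final=q0 accepted=False
M2: final=r2 accepted=True

Yes, union accepts


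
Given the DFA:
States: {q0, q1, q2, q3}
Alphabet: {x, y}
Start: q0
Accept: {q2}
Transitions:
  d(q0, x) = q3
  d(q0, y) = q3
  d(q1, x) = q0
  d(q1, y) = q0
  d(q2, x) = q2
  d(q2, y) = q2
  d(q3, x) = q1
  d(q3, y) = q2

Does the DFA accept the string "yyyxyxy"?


Trace: q0 -> q3 -> q2 -> q2 -> q2 -> q2 -> q2 -> q2
Final state: q2
Accept states: {q2}

Yes, accepted (final state q2 is an accept state)


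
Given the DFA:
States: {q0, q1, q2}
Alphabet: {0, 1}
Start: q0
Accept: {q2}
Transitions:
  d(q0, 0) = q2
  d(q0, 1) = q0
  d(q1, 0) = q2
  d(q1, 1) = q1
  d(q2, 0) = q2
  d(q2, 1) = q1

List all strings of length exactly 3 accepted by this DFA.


All strings of length 3: 8 total
Accepted: 4

"000", "010", "100", "110"


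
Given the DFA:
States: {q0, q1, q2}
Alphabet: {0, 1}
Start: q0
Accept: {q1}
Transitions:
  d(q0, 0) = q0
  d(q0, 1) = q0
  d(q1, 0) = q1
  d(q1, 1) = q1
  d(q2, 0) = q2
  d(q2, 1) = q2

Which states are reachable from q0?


BFS from q0:
  layer 0: {q0}

{q0}


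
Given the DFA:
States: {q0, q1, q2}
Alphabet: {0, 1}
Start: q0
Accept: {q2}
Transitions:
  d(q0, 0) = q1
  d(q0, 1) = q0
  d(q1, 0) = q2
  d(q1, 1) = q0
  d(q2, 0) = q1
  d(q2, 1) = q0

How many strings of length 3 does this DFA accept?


Enumerating all length-3 strings:
  "000" -> q1 [reject]
  "001" -> q0 [reject]
  "010" -> q1 [reject]
  "011" -> q0 [reject]
  "100" -> q2 [accept]
  "101" -> q0 [reject]
  "110" -> q1 [reject]
  "111" -> q0 [reject]

1 out of 8


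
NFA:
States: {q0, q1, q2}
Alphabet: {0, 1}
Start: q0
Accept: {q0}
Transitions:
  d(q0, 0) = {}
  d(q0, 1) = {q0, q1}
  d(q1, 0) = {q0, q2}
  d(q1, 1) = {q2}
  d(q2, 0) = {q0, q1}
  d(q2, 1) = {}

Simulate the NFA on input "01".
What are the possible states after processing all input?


Start: {q0}
  --0--> {}
  --1--> {}

{} (empty set, no valid transitions)


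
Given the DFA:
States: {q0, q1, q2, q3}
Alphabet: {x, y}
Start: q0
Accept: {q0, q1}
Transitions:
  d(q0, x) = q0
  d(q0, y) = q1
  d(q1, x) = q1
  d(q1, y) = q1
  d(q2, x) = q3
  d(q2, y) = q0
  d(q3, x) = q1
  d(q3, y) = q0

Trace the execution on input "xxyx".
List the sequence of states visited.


Input: xxyx
d(q0, x) = q0
d(q0, x) = q0
d(q0, y) = q1
d(q1, x) = q1


q0 -> q0 -> q0 -> q1 -> q1


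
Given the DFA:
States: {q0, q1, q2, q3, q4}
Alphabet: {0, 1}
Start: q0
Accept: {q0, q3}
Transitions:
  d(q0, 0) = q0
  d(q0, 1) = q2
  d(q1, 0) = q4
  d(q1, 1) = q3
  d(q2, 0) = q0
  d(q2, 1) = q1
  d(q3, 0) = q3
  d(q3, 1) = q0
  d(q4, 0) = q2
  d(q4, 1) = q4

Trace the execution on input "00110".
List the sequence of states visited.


Input: 00110
d(q0, 0) = q0
d(q0, 0) = q0
d(q0, 1) = q2
d(q2, 1) = q1
d(q1, 0) = q4


q0 -> q0 -> q0 -> q2 -> q1 -> q4


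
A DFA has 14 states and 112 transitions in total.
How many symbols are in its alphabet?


Each state has exactly one transition per symbol.
|alphabet| = transitions / states = 112 / 14 = 8

8


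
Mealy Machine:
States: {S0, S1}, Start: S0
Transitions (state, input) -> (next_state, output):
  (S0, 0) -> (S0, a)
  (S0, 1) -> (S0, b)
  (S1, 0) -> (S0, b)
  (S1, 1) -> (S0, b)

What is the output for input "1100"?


Step-by-step:
  (S0, 1) -> (S0, b)
  (S0, 1) -> (S0, b)
  (S0, 0) -> (S0, a)
  (S0, 0) -> (S0, a)

"bbaa"


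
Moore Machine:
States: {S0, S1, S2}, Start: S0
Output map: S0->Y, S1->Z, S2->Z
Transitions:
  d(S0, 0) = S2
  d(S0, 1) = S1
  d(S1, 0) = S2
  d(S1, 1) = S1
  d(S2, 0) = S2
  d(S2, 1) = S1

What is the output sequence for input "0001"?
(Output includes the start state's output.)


Start: S0 (output Y)
  --0--> S2 (output Z)
  --0--> S2 (output Z)
  --0--> S2 (output Z)
  --1--> S1 (output Z)

"YZZZZ"


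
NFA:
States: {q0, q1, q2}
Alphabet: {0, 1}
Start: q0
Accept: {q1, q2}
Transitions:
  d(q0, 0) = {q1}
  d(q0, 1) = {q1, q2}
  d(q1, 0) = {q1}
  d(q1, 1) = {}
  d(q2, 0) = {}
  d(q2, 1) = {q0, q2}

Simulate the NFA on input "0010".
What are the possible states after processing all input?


Start: {q0}
  --0--> {q1}
  --0--> {q1}
  --1--> {}
  --0--> {}

{} (empty set, no valid transitions)


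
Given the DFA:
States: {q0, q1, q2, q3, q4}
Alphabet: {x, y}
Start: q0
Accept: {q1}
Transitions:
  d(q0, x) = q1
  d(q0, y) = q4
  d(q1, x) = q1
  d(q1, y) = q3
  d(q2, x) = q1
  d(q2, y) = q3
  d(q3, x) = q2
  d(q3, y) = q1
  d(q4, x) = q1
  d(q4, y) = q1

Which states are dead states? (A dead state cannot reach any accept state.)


Forward reachability from each state:
  q0 -> reaches accept state q1 (live)
  q1 -> reaches accept state q1 (live)
  q2 -> reaches accept state q1 (live)
  q3 -> reaches accept state q1 (live)
  q4 -> reaches accept state q1 (live)

None (all states can reach an accept state)


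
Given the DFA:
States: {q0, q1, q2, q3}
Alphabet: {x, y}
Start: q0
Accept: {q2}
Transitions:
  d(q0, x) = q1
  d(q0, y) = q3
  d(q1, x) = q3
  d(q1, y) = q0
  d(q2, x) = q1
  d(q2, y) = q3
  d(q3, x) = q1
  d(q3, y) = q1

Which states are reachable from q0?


BFS from q0:
  layer 0: {q0}
  layer 1: {q1, q3}

{q0, q1, q3}


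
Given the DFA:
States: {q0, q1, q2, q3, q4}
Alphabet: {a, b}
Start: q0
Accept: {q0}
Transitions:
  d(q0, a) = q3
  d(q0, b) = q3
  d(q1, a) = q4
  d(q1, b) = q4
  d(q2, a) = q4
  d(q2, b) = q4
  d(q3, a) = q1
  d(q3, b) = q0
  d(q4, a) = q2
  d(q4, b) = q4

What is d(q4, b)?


Looking up transition d(q4, b)

q4


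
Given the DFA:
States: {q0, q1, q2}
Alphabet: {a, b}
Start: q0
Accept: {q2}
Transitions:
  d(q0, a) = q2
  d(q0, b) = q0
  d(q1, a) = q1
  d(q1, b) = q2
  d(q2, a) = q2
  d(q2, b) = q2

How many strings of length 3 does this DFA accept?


Enumerating all length-3 strings:
  "aaa" -> q2 [accept]
  "aab" -> q2 [accept]
  "aba" -> q2 [accept]
  "abb" -> q2 [accept]
  "baa" -> q2 [accept]
  "bab" -> q2 [accept]
  "bba" -> q2 [accept]
  "bbb" -> q0 [reject]

7 out of 8


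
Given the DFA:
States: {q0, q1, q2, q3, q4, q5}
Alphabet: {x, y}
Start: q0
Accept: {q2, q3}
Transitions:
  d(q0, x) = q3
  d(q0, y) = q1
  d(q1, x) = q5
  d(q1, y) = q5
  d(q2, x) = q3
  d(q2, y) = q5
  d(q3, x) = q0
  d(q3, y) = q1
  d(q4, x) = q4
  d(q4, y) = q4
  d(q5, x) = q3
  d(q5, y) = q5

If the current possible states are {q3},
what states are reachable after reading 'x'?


Apply transition on 'x' from each current state:
  d(q3, x) = q0

{q0}


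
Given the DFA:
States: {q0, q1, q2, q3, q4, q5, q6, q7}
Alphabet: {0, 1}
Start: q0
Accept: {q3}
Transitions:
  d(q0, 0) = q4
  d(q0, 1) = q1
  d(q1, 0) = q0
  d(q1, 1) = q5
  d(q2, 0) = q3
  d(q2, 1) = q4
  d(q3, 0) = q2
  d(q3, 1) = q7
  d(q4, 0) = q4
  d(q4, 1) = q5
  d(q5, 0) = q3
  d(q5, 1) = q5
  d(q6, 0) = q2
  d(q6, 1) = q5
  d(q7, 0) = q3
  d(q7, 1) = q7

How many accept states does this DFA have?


Accept states listed: {q3}
Counting: q3(1)

1


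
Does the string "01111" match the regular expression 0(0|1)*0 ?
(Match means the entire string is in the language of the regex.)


|string| = 5; first = '0'; last = '1'

No, "01111" does not match 0(0|1)*0


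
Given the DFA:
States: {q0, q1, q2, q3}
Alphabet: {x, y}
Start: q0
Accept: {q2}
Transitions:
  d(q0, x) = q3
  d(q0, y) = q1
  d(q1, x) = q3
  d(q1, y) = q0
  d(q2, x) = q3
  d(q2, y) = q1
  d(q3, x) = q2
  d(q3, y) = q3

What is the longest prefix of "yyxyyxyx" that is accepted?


Run the DFA, marking each prefix where the state is accepting:
  "" -> q0 [reject]
  "y" -> q1 [reject]
  "yy" -> q0 [reject]
  "yyx" -> q3 [reject]
  "yyxy" -> q3 [reject]
  "yyxyy" -> q3 [reject]
  "yyxyyx" -> q2 [accept]
  "yyxyyxy" -> q1 [reject]
  "yyxyyxyx" -> q3 [reject]

"yyxyyx"


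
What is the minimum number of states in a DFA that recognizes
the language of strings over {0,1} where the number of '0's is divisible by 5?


States track (count of '0') mod 5.
Need 5 states: one per remainder 0..4; accept = remainder 0.

5


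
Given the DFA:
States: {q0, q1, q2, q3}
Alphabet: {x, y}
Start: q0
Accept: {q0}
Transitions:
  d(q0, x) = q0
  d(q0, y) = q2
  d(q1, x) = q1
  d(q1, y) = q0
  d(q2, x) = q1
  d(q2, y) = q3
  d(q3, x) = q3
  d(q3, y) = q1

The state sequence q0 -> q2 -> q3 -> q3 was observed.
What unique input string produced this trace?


Trace back each transition to find the symbol:
  q0 --[y]--> q2
  q2 --[y]--> q3
  q3 --[x]--> q3

"yyx"


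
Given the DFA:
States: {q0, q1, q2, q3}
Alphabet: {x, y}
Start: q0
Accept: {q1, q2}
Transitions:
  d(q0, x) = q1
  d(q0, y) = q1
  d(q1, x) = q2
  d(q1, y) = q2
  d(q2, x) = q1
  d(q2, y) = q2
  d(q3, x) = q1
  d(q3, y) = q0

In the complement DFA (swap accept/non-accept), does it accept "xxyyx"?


Trace: q0 -> q1 -> q2 -> q2 -> q2 -> q1
Final: q1
Original accept: {q1, q2}
Complement: q1 is in original accept

No, complement rejects (original accepts)


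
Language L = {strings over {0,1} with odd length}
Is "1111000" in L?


length = 7; 7 mod 2 = 1

Yes, "1111000" is in L


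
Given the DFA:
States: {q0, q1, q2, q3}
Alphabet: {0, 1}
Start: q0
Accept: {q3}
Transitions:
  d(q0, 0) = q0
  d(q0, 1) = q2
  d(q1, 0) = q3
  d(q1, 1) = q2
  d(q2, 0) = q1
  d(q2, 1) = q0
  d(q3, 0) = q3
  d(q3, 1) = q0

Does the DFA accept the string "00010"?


Trace: q0 -> q0 -> q0 -> q0 -> q2 -> q1
Final state: q1
Accept states: {q3}

No, rejected (final state q1 is not an accept state)


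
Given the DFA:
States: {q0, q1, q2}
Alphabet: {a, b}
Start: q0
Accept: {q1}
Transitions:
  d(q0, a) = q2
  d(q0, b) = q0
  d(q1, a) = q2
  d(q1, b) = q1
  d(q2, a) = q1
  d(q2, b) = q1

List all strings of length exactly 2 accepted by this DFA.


All strings of length 2: 4 total
Accepted: 2

"aa", "ab"


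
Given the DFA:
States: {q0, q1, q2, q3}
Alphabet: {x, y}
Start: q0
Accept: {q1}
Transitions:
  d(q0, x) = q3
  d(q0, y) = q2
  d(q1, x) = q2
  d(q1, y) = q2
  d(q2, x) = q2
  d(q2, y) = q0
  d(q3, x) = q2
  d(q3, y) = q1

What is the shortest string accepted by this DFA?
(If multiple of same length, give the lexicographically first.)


BFS by string length (lex-first path to each state shown):
  len 0: q0<-""
  len 1: q2<-"y", q3<-"x"
  len 2: q0<-"yy", q1<-"xy", q2<-"xx"
Found accept state at length 2.

"xy"


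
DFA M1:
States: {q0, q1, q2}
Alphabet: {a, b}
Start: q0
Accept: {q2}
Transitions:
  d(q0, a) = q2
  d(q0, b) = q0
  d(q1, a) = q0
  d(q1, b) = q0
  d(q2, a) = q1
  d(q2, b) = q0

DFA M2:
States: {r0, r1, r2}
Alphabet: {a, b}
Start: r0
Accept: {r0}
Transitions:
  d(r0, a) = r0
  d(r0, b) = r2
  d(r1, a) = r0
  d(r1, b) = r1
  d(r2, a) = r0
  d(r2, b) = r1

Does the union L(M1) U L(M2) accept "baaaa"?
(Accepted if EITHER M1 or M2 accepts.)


M1: final=q2 accepted=True
M2: final=r0 accepted=True

Yes, union accepts


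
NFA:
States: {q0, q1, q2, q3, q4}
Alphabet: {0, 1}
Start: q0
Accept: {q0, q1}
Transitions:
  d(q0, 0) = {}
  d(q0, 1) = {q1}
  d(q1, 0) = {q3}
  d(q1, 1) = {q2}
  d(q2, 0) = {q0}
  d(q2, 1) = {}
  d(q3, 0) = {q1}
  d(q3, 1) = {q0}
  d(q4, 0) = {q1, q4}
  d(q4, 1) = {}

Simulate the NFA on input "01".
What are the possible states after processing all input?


Start: {q0}
  --0--> {}
  --1--> {}

{} (empty set, no valid transitions)


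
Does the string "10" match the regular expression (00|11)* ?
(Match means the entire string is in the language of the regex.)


|string| = 2; first = '1'; last = '0'

No, "10" does not match (00|11)*


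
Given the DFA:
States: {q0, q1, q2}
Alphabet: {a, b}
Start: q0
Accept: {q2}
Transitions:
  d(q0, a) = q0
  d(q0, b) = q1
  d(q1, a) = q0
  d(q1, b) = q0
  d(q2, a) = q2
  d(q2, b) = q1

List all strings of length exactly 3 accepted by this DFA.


All strings of length 3: 8 total
Accepted: 0

None


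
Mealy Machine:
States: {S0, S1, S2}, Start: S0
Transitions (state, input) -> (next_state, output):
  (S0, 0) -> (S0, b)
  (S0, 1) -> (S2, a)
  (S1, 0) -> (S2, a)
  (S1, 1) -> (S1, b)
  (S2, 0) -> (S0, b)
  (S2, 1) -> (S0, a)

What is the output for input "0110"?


Step-by-step:
  (S0, 0) -> (S0, b)
  (S0, 1) -> (S2, a)
  (S2, 1) -> (S0, a)
  (S0, 0) -> (S0, b)

"baab"


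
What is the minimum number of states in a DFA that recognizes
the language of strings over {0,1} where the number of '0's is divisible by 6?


States track (count of '0') mod 6.
Need 6 states: one per remainder 0..5; accept = remainder 0.

6


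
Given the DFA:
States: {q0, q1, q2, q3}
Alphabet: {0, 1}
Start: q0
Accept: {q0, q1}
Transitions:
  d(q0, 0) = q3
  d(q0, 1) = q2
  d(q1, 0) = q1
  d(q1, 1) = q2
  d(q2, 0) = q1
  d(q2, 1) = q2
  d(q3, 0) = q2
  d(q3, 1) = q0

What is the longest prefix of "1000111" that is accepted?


Run the DFA, marking each prefix where the state is accepting:
  "" -> q0 [accept]
  "1" -> q2 [reject]
  "10" -> q1 [accept]
  "100" -> q1 [accept]
  "1000" -> q1 [accept]
  "10001" -> q2 [reject]
  "100011" -> q2 [reject]
  "1000111" -> q2 [reject]

"1000"


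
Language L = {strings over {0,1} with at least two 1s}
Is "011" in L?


count('1') = 2

Yes, "011" is in L


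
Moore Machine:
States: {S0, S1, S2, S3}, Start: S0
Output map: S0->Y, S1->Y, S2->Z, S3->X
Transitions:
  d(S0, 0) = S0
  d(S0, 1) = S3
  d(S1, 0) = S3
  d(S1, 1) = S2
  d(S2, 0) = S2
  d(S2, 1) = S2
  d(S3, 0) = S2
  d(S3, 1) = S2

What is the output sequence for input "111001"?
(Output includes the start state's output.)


Start: S0 (output Y)
  --1--> S3 (output X)
  --1--> S2 (output Z)
  --1--> S2 (output Z)
  --0--> S2 (output Z)
  --0--> S2 (output Z)
  --1--> S2 (output Z)

"YXZZZZZ"


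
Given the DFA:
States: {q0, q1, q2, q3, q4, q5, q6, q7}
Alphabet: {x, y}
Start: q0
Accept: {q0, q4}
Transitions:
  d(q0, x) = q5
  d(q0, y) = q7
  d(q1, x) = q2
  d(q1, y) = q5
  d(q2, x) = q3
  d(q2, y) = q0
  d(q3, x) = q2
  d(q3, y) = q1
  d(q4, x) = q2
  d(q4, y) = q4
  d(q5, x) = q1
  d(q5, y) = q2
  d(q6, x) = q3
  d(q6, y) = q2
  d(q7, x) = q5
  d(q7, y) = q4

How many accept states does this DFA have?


Accept states listed: {q0, q4}
Counting: q0(1) q4(2)

2


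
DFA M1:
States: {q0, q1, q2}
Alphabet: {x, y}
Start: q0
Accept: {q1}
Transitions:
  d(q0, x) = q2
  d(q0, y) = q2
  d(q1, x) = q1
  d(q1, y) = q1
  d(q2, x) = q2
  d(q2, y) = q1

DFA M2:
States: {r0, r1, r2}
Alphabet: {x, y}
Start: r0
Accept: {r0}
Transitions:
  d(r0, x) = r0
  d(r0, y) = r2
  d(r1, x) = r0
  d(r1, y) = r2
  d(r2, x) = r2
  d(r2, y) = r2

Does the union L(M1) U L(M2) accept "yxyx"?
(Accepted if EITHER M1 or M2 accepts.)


M1: final=q1 accepted=True
M2: final=r2 accepted=False

Yes, union accepts


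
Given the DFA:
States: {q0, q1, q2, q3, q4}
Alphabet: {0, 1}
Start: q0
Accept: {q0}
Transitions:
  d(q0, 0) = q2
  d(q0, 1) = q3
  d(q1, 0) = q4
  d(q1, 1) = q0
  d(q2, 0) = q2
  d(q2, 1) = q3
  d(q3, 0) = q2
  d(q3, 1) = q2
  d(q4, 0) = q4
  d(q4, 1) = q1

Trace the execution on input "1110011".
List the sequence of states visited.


Input: 1110011
d(q0, 1) = q3
d(q3, 1) = q2
d(q2, 1) = q3
d(q3, 0) = q2
d(q2, 0) = q2
d(q2, 1) = q3
d(q3, 1) = q2


q0 -> q3 -> q2 -> q3 -> q2 -> q2 -> q3 -> q2


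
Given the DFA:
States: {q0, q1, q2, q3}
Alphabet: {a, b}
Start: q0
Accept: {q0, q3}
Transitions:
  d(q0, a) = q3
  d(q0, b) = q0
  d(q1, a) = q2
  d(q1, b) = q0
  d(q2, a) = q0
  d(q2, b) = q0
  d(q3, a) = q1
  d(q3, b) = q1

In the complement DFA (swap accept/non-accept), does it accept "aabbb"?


Trace: q0 -> q3 -> q1 -> q0 -> q0 -> q0
Final: q0
Original accept: {q0, q3}
Complement: q0 is in original accept

No, complement rejects (original accepts)


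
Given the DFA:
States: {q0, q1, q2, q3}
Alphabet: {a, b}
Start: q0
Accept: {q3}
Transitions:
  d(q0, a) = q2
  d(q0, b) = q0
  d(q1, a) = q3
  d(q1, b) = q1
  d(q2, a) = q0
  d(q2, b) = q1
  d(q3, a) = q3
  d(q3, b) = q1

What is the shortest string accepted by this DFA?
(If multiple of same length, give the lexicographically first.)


BFS by string length (lex-first path to each state shown):
  len 0: q0<-""
  len 1: q0<-"b", q2<-"a"
  len 2: q0<-"aa", q1<-"ab", q2<-"ba"
  len 3: q0<-"aab", q1<-"abb", q2<-"aaa", q3<-"aba"
Found accept state at length 3.

"aba"


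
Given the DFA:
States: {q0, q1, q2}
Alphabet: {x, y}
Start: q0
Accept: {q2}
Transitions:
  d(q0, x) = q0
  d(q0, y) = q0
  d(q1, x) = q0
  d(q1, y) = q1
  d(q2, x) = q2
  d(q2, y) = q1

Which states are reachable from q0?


BFS from q0:
  layer 0: {q0}

{q0}
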